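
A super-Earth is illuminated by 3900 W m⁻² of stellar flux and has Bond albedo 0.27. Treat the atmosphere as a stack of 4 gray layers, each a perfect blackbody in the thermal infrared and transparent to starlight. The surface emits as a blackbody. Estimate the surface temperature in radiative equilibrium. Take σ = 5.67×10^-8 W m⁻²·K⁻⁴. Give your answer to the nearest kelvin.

Top-of-atmosphere balance: σT_e⁴ = S(1−α)/4 = 711.8 W m⁻² → T_e = 334.7 K.
For an N-layer opaque stack, T_s⁴ = (N+1)T_e⁴, hence T_s = (5)^(1/4)×334.7 K = 500.5 K.

501 K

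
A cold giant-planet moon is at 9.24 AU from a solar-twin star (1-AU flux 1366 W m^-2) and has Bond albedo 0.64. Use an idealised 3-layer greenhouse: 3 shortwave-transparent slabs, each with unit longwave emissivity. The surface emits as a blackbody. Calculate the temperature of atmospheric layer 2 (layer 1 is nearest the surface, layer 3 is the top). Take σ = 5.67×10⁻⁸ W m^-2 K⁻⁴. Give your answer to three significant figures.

Flux at the orbit: S = 1366/(9.24)² = 16.00 W m^-2.
OLR = S(1−α)/4 = 1.440 W m^-2; the top layer radiates at T_e = 70.99 K.
The net upward flux σT_e⁴ is constant between every pair of levels, so T_k⁴ = (N+1−k)T_e⁴.
T_2 = (2)^(1/4)·70.99 = 84.42 K.

84.4 K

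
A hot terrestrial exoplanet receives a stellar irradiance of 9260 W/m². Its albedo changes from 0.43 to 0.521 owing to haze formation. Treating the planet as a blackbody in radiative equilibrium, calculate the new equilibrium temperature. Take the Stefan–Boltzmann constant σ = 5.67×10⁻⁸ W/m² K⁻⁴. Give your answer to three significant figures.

374 K

New equilibrium: T₂ = [(1−0.521)·9260/(4σ)]^(1/4) = 374.0 K.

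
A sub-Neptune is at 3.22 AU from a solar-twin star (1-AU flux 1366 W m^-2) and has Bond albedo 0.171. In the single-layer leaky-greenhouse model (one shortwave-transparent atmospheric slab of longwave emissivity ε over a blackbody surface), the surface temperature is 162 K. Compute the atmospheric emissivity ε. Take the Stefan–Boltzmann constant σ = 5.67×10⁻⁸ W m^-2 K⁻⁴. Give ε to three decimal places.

By the inverse-square law, S = 1366/3.22² = 131.7 W m^-2.
Effective temperature: T_e = [S(1−α)/(4σ)]^(1/4) = 148.1 K.
Since (2−ε)/2 = (T_e/T_s)⁴ = 0.6992, ε = 0.6016.

0.602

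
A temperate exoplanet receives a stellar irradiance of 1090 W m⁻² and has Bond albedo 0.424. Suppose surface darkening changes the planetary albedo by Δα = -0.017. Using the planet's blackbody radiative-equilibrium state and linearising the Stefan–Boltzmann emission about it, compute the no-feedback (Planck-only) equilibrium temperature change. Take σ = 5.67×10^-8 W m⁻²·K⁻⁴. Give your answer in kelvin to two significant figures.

Unperturbed T_e = [1090·(1−0.424)/(4σ)]^¼ = 229.4 K.
TOA radiative forcing: ΔF = −S·Δα/4 = −1090·(-0.017)/4 = 4.633 W m⁻².
The Planck feedback parameter is 4σT_e³ = 2.737 W m⁻²/K.
Hence the no-feedback warming is ΔF/(4σT_e³) = 1.69 K.

1.7 K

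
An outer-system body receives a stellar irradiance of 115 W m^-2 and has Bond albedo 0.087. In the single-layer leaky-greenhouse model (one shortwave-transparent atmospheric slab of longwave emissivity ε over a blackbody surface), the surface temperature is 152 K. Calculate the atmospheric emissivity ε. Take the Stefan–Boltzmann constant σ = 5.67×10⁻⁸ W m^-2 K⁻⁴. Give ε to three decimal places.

0.265

Effective temperature: T_e = [S(1−α)/(4σ)]^(1/4) = 146.7 K.
Since (2−ε)/2 = (T_e/T_s)⁴ = 0.8673, ε = 0.2655.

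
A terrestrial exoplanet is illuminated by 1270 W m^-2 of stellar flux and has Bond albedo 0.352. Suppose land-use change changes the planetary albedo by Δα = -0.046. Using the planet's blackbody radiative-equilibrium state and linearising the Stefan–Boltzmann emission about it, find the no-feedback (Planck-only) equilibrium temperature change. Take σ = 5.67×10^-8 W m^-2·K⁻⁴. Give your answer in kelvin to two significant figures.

Reference equilibrium: T_e = [S(1−α)/(4σ)]^(1/4) = 245.4 K.
The change in absorbed flux is Δ[S(1−α)/4] = −SΔα/4 = 14.61 W m^-2.
The Planck feedback parameter is 4σT_e³ = 3.353 W m^-2/K.
Hence the no-feedback warming is ΔF/(4σT_e³) = 4.36 K.

4.4 kelvin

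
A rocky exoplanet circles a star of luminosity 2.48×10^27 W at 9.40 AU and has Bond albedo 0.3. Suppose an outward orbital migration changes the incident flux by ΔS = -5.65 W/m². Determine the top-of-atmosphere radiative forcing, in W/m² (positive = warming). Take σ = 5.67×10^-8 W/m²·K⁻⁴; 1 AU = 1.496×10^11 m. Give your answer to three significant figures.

-0.989 W/m²

d = 9.40 × 1.496×10^11 m = 1.406×10^12 m.
Spreading L over a sphere of radius d: S = 2.48×10^27/(4π·1.41×10^12²) = 99.80 W/m².
ΔF = Δ[S(1−α)]/4 = (1−0.3)·-5.65/4 = -0.9888 W/m².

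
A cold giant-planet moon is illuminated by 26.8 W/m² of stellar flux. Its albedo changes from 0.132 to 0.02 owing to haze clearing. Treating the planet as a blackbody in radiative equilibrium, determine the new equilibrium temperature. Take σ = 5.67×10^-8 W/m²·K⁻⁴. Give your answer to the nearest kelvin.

T₂ = [S(1−α₂)/(4σ)]^(1/4) = [26.80·0.98/(4σ)]^(1/4) = 103.7 K.

104 K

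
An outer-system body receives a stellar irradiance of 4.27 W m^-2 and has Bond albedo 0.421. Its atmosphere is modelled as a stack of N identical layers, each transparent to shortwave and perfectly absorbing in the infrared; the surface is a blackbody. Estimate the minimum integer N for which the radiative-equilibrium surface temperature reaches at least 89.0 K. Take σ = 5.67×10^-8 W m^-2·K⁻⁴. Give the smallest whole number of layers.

OLR = S(1−α)/4 = 0.6181 W m^-2; the top layer radiates at T_e = 57.46 K.
T_s = (N+1)^(1/4)·T_e ≥ 89.0 K requires N+1 ≥ (T_s/T_e)⁴ = (89.0/57.46)⁴ = 5.756.
So N ≥ 4.756; the smallest integer is N = 5.

5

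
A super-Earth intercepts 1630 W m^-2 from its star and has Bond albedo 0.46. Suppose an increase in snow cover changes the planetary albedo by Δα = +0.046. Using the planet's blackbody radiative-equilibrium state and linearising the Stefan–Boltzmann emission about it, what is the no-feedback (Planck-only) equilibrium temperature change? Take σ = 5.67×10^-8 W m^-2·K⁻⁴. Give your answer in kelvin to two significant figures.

Reference equilibrium: T_e = [S(1−α)/(4σ)]^(1/4) = 249.6 K.
TOA radiative forcing: ΔF = −S·Δα/4 = −1630·(+0.046)/4 = -18.75 W m^-2.
Planck response: λ_P = 4σT_e³ = 4·5.67×10⁻⁸·(249.6)³ = 3.527 W m^-2/K.
Hence the no-feedback warming is ΔF/(4σT_e³) = -5.32 K.

-5.3 K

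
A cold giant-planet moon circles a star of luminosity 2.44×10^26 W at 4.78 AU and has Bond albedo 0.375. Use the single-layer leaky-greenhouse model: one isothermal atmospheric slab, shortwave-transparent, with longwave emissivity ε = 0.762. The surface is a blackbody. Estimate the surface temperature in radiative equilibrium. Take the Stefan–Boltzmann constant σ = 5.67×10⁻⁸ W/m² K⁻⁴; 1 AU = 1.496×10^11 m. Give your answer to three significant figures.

114 K

Orbital distance: d = 4.78 AU = 7.151×10^11 m.
Spreading L over a sphere of radius d: S = 2.44×10^26/(4π·7.15×10^11²) = 37.97 W/m².
Effective emission temperature (TOA balance): σT_e⁴ = S(1−α)/4 = 5.933 W/m² → T_e = 101.1 K.
For a single slab of emissivity ε, T_s⁴ = 2T_e⁴/(2−ε); thus T_s = 101.1·(1.616)^(1/4) = 114.0 K.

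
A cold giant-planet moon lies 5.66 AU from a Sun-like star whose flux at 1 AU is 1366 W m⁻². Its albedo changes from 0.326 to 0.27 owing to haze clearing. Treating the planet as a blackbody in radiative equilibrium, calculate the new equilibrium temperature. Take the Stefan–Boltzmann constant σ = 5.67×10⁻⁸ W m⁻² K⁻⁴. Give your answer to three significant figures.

Flux at the orbit: S = 1366/(5.66)² = 42.64 W m⁻².
With the new albedo, S(1−α₂)/4 = 7.782 W m⁻², so T₂ = 108.2 K.

108 kelvin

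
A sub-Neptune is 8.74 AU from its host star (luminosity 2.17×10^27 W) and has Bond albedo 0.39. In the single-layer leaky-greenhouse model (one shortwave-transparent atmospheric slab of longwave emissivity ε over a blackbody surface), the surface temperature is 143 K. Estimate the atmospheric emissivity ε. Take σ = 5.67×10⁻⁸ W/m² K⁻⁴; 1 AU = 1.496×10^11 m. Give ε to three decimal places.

d = 8.74 × 1.496×10^11 m = 1.308×10^12 m.
S = L/(4πd²) = 101.0 W/m².
TOA balance gives T_e = 128.4 K.
Since (2−ε)/2 = (T_e/T_s)⁴ = 0.6497, ε = 0.7006.

0.701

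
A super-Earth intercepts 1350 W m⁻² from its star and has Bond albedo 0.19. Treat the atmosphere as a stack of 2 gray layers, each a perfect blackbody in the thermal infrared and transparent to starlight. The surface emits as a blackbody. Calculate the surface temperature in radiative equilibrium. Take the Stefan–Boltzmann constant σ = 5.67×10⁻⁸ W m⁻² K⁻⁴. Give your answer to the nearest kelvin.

347 K

The effective emission temperature is T_e = [S(1−α)/(4σ)]^¼ = 263.5 K.
For an N-layer opaque stack, T_s⁴ = (N+1)T_e⁴, hence T_s = (3)^(1/4)×263.5 K = 346.8 K.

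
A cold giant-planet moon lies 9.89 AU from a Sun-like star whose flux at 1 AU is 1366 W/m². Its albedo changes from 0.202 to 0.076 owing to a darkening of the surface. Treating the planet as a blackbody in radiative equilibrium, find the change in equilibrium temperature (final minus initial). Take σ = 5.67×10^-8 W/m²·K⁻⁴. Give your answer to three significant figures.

Irradiance scales as 1/d², so S = 1366 W/m² × (1/9.89)² = 13.97 W/m².
Initial: T₁ = [S(1−0.202)/(4σ)]^(1/4) = 83.72 K.
After:  T₂ = [13.97·0.924/(4σ)]^(1/4) = 86.85 K.
ΔT = T₂ − T₁ = 3.126 K.

3.13 K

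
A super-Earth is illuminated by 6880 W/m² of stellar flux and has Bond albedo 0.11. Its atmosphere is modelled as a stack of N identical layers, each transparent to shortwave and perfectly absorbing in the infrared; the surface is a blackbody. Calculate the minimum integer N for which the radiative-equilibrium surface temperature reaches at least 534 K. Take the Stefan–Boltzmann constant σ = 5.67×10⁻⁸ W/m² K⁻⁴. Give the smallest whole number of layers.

3

Top-of-atmosphere balance: σT_e⁴ = S(1−α)/4 = 1531 W/m² → T_e = 405.4 K.
Need (N+1)T_e⁴ ≥ T_s⁴, i.e. N+1 ≥ (534/405.4)⁴ = 3.012.
So N ≥ 2.012; the smallest integer is N = 3.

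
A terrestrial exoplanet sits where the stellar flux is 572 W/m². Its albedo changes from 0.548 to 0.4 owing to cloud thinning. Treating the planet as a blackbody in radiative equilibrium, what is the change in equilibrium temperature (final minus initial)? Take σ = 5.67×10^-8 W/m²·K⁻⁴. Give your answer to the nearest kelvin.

Initial: T₁ = [S(1−0.548)/(4σ)]^(1/4) = 183.7 K.
With α = 0.4, T₂ = 197.2 K.
Change: 197.2 − 183.7 = 13.48 K.

13 kelvin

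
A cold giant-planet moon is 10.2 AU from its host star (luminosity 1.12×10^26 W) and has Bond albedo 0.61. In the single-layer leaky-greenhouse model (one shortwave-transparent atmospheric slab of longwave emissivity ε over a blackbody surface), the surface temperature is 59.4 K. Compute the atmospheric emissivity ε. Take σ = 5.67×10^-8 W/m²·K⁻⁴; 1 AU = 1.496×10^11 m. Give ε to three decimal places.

0.943

Orbital distance: d = 10.2 AU = 1.526×10^12 m.
Spreading L over a sphere of radius d: S = 1.12×10^26/(4π·1.53×10^12²) = 3.828 W/m².
Effective temperature: T_e = [S(1−α)/(4σ)]^(1/4) = 50.65 K.
Since (2−ε)/2 = (T_e/T_s)⁴ = 0.5287, ε = 0.9426.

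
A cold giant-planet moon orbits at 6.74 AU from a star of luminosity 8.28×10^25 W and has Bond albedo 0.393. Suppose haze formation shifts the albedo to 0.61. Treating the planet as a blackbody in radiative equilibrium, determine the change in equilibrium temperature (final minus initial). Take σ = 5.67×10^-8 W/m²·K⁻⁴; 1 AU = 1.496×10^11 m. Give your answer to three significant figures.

-6.76 K

Orbital distance: d = 6.74 AU = 1.008×10^12 m.
Flux at the orbit: S = L/(4πd²) = 8.28×10^25/(4π·(1.01×10^12)²) = 6.481 W/m².
Before: T₁ = [6.481·0.607/(4σ)]^(1/4) = 64.54 K.
Final:   T₂ = [S(1−0.61)/(4σ)]^(1/4) = 57.78 K.
Change: 57.78 − 64.54 = -6.757 K.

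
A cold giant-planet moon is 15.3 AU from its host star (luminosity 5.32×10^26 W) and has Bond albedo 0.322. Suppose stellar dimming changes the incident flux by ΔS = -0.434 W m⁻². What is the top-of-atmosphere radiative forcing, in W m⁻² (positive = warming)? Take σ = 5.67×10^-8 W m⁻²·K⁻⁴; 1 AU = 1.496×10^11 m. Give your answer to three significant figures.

Orbital distance: d = 15.3 AU = 2.289×10^12 m.
Flux at the orbit: S = L/(4πd²) = 5.32×10^26/(4π·(2.29×10^12)²) = 8.081 W m⁻².
Only a fraction (1−α) is absorbed and it's spread over 4πR², so ΔF = (1−α)ΔS/4 = -0.07356 W m⁻².

-0.0736 W m⁻²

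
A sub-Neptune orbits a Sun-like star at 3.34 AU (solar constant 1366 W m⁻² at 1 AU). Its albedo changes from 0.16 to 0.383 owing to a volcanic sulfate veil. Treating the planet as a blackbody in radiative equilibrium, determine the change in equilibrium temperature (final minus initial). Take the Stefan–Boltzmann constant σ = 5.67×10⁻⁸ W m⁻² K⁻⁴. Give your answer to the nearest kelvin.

Irradiance scales as 1/d², so S = 1366 W m⁻² × (1/3.34)² = 122.4 W m⁻².
With α = 0.16, T₁ = 145.9 K.
With α = 0.383, T₂ = 135.1 K.
Change: 135.1 − 145.9 = -10.83 K.

-11 kelvin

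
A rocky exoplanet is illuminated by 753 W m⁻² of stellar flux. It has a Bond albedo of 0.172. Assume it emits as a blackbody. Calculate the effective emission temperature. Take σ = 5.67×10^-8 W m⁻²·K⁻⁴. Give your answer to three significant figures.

Averaging over the sphere, the absorbed flux is S(1−α)/4 = 155.9 W m⁻².
In equilibrium σT⁴ equals this, so T = 229.0 K.

229 kelvin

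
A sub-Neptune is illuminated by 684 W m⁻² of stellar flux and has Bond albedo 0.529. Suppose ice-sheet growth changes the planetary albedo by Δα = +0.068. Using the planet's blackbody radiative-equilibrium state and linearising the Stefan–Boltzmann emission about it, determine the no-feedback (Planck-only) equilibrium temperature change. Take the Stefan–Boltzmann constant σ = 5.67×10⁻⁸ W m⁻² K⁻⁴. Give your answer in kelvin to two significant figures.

-7.0 kelvin

Unperturbed T_e = [684.0·(1−0.529)/(4σ)]^¼ = 194.1 K.
ΔF = −(S/4)Δα = −(684.0/4)×(+0.068) = -11.63 W m⁻².
Planck response: λ_P = 4σT_e³ = 4·5.67×10⁻⁸·(194.1)³ = 1.659 W m⁻²/K.
ΔT₀ = ΔF/λ_P = -11.63/1.659 = -7.01 K.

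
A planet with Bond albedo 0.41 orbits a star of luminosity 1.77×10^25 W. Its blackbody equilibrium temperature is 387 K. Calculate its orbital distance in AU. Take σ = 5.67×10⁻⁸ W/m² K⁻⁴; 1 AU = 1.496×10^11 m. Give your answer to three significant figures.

Required flux: S = 4σT⁴/(1−α) = 8623 W/m².
From L = 4πd²S, d = √(1.77×10^25/(4π·8623)) = 1.278×10^10 m = 0.08543 AU.

0.0854 AU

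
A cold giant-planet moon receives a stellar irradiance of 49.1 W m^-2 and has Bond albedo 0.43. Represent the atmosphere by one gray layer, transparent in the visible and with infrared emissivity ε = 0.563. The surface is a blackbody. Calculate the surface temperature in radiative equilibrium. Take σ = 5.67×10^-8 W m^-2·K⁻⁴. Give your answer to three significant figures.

114 K

Effective emission temperature (TOA balance): σT_e⁴ = S(1−α)/4 = 6.997 W m^-2 → T_e = 105.4 K.
The surface balance (absorbed SW + ε·downward IR = σT_s⁴) with T_a⁴ = T_s⁴/2 reduces to T_s = T_e·[2/(2−ε)]^¼ = 114.5 K.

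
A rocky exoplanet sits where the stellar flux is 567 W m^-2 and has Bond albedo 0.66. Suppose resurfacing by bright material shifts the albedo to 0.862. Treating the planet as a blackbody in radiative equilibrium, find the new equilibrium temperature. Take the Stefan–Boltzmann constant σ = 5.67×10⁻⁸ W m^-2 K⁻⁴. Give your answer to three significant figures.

New equilibrium: T₂ = [(1−0.862)·567.0/(4σ)]^(1/4) = 136.3 K.

136 K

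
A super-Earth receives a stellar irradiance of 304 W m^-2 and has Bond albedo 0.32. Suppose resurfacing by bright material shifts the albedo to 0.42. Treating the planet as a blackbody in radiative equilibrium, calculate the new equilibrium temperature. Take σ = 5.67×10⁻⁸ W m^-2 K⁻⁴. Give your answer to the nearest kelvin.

167 K

With the new albedo, S(1−α₂)/4 = 44.08 W m^-2, so T₂ = 167.0 K.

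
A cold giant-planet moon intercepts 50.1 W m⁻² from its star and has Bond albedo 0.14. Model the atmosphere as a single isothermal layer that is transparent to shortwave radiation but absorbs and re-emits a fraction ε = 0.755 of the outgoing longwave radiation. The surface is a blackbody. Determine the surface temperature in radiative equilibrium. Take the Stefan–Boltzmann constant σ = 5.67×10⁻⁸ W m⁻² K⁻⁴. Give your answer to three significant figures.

132 K

Effective emission temperature (TOA balance): σT_e⁴ = S(1−α)/4 = 10.77 W m⁻² → T_e = 117.4 K.
The surface balance (absorbed SW + ε·downward IR = σT_s⁴) with T_a⁴ = T_s⁴/2 reduces to T_s = T_e·[2/(2−ε)]^¼ = 132.2 K.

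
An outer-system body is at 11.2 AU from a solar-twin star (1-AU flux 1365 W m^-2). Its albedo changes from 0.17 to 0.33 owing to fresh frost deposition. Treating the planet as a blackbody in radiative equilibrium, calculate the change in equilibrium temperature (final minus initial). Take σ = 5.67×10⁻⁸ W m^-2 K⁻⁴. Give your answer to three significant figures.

By the inverse-square law, S = 1365/11.2² = 10.88 W m^-2.
With α = 0.17, T₁ = 79.44 K.
With α = 0.33, T₂ = 75.30 K.
Change: 75.30 − 79.44 = -4.141 K.

-4.14 kelvin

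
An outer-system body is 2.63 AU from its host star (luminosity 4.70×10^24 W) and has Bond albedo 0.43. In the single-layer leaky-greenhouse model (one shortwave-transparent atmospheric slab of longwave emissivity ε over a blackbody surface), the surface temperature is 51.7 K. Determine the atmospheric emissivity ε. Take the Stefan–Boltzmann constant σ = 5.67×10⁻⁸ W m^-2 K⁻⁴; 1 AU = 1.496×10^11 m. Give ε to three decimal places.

0.300

Orbital distance: d = 2.63 AU = 3.934×10^11 m.
Spreading L over a sphere of radius d: S = 4.70×10^24/(4π·3.93×10^11²) = 2.416 W m^-2.
TOA balance gives T_e = 49.64 K.
Inverting T_s⁴ = 2T_e⁴/(2−ε): (T_e/T_s)⁴ = 0.8499, so ε = 2(1 − 0.8499) = 0.3001.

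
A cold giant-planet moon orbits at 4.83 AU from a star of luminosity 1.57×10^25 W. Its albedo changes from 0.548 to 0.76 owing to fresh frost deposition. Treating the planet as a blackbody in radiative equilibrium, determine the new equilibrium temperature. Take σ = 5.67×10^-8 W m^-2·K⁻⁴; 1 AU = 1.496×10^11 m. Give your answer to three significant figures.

39.9 kelvin

Orbital distance: d = 4.83 AU = 7.226×10^11 m.
Flux at the orbit: S = L/(4πd²) = 1.57×10^25/(4π·(7.23×10^11)²) = 2.393 W m^-2.
T₂ = [S(1−α₂)/(4σ)]^(1/4) = [2.393·0.24/(4σ)]^(1/4) = 39.89 K.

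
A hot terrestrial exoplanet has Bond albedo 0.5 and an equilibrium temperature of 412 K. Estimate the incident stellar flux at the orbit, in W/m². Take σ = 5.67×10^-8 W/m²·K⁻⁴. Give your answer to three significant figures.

13100 W/m²

Invert the energy balance for S: S = 4σT⁴/(1−α).
The emitted flux is σT⁴ = 1634 W/m².
So S = 4×1634/(1−0.5) = 13070 W/m².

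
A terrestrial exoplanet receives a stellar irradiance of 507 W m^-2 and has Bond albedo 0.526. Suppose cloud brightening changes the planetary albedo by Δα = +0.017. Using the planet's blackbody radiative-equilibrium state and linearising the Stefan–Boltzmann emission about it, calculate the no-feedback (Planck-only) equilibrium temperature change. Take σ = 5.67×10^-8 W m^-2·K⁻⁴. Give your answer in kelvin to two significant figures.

Reference equilibrium: T_e = [S(1−α)/(4σ)]^(1/4) = 180.4 K.
ΔF = −(S/4)Δα = −(507.0/4)×(+0.017) = -2.155 W m^-2.
The Planck feedback parameter is 4σT_e³ = 1.332 W m^-2/K.
ΔT₀ = ΔF/λ_P = -2.155/1.332 = -1.62 K.

-1.6 K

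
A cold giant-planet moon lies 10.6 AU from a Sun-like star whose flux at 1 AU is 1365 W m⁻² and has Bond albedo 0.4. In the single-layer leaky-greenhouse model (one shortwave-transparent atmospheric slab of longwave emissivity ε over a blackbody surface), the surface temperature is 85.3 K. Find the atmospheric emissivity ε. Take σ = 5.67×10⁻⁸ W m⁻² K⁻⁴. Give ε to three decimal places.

0.786

Irradiance scales as 1/d², so S = 1365 W m⁻² × (1/10.6)² = 12.15 W m⁻².
TOA balance gives T_e = 75.29 K.
T_s⁴ = T_e⁴·2/(2−ε) → ε = 2 − 2(T_e/T_s)⁴ = 2 − 2·(75.29/85.3)⁴ = 0.7859.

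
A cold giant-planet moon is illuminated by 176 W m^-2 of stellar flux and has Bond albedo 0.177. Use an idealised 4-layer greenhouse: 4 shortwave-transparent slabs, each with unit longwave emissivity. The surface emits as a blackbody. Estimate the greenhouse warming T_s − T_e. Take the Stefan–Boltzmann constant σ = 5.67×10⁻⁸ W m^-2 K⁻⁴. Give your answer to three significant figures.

The effective emission temperature is T_e = [S(1−α)/(4σ)]^¼ = 159.0 K.
Surface: T_s = (5)^¼·T_e = 237.7 K.
So the greenhouse effect raises the surface by 237.7 − 159.0 = 78.75 K.

78.7 K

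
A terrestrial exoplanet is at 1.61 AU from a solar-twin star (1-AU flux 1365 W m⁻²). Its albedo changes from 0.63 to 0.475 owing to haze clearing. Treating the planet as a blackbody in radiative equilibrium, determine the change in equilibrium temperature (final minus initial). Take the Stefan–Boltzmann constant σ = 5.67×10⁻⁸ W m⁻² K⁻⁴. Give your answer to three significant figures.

15.7 K

By the inverse-square law, S = 1365/1.61² = 526.6 W m⁻².
Before: T₁ = [526.6·0.37/(4σ)]^(1/4) = 171.2 K.
After:  T₂ = [526.6·0.525/(4σ)]^(1/4) = 186.9 K.
ΔT = T₂ − T₁ = 15.65 K.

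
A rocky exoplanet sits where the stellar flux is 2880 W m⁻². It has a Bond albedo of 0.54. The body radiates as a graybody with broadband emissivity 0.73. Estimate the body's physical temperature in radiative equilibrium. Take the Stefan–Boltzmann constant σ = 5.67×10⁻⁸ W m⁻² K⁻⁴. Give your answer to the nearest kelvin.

299 K

The planet absorbs (1−α)S over its disc πR² and re-emits over 4πR², so the mean absorbed flux is (1−0.54)·2880/4 = 331.2 W m⁻².
Equating to εσT⁴ with ε = 0.73: T = (331.2/0.73σ)^(1/4) = 299.1 K.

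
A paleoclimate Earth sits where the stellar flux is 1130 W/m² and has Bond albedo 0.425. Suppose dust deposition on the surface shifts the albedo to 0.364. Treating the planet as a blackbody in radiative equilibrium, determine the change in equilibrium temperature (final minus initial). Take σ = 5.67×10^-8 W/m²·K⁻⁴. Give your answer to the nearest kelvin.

6 K

Before: T₁ = [1130·0.575/(4σ)]^(1/4) = 231.4 K.
With α = 0.364, T₂ = 237.3 K.
Change: 237.3 − 231.4 = 5.906 K.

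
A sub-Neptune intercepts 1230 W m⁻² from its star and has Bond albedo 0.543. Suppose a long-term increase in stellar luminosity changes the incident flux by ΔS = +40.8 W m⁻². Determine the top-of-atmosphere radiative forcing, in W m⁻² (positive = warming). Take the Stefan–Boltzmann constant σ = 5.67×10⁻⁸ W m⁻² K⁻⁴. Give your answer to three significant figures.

4.66 W m⁻²

ΔF = Δ[S(1−α)]/4 = (1−0.543)·+40.8/4 = 4.661 W m⁻².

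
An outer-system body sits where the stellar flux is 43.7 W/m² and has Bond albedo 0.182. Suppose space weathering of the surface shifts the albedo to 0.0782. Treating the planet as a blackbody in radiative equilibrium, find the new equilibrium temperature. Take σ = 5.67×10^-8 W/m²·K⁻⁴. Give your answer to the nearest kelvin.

115 K

With the new albedo, S(1−α₂)/4 = 10.07 W/m², so T₂ = 115.4 K.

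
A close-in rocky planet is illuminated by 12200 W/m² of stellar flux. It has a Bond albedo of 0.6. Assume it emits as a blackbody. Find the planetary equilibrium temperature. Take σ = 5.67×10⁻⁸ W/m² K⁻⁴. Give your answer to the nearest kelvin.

383 kelvin

Averaging over the sphere, the absorbed flux is S(1−α)/4 = 1220 W/m².
Set σT⁴ = 1220 → T = (1220/σ)^(1/4) = 383.0 K.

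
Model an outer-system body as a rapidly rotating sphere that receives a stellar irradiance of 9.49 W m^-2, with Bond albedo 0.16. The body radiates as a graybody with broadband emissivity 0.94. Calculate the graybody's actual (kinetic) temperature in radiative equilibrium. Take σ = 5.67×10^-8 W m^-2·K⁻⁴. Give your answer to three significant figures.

Averaging over the sphere, the absorbed flux is S(1−α)/4 = 1.993 W m^-2.
Equating to εσT⁴ with ε = 0.94: T = (1.993/0.94σ)^(1/4) = 78.20 K.

78.2 K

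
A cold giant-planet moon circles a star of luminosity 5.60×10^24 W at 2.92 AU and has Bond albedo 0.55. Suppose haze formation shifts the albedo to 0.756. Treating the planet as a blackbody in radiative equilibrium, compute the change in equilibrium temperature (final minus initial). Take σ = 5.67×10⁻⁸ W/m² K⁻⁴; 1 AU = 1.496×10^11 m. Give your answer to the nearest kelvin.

-7 kelvin

Orbital distance: d = 2.92 AU = 4.368×10^11 m.
Spreading L over a sphere of radius d: S = 5.60×10^24/(4π·4.37×10^11²) = 2.335 W/m².
Initial: T₁ = [S(1−0.55)/(4σ)]^(1/4) = 46.40 K.
Final:   T₂ = [S(1−0.756)/(4σ)]^(1/4) = 39.81 K.
Change: 39.81 − 46.40 = -6.583 K.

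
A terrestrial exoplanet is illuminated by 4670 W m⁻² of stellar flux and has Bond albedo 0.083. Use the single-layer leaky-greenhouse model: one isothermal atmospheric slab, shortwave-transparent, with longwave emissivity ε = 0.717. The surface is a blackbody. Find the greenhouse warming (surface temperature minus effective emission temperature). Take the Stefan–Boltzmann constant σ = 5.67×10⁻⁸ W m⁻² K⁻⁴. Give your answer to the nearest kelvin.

At the top of the atmosphere, σT_e⁴ = S(1−α)/4 = 1071 W m⁻², giving T_e = 370.7 K.
Surface balance with a leaky layer gives σT_s⁴ = σT_e⁴·2/(2−ε), so T_s = T_e·[2/(2−0.717)]^(1/4) = 414.2 K.
The atmosphere warms the surface by 43.51 K.

44 K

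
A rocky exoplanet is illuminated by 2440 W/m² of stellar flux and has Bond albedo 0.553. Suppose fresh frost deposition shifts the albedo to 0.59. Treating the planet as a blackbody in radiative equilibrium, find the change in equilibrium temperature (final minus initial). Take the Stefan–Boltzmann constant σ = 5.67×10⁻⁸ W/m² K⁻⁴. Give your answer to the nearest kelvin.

-6 K

Initial: T₁ = [S(1−0.553)/(4σ)]^(1/4) = 263.3 K.
After:  T₂ = [2440·0.41/(4σ)]^(1/4) = 257.7 K.
Change: 257.7 − 263.3 = -5.627 K.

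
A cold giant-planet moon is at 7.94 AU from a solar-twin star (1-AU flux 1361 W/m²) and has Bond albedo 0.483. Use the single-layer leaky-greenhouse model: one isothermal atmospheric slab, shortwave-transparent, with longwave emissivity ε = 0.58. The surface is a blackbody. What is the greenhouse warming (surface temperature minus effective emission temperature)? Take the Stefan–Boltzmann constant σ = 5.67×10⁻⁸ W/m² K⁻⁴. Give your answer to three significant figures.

By the inverse-square law, S = 1361/7.94² = 21.59 W/m².
At the top of the atmosphere, σT_e⁴ = S(1−α)/4 = 2.790 W/m², giving T_e = 83.76 K.
Surface balance with a leaky layer gives σT_s⁴ = σT_e⁴·2/(2−ε), so T_s = T_e·[2/(2−0.58)]^(1/4) = 91.24 K.
Greenhouse warming: T_s − T_e = 7.487 K.

7.49 kelvin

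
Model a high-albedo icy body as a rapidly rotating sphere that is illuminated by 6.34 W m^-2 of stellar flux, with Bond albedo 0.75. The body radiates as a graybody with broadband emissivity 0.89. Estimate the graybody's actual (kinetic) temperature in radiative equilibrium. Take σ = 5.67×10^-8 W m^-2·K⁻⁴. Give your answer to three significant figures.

52.9 K

The planet absorbs (1−α)S over its disc πR² and re-emits over 4πR², so the mean absorbed flux is (1−0.75)·6.340/4 = 0.3962 W m^-2.
Radiative balance εσT⁴ = 0.3962 gives T = [0.3962/(0.89·σ)]^(1/4) = 52.94 K.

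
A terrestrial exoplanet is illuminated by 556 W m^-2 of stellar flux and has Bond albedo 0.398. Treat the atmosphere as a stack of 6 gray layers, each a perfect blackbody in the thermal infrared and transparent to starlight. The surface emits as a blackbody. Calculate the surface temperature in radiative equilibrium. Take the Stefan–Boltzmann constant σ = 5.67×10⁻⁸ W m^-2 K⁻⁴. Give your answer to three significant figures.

OLR = S(1−α)/4 = 83.68 W m^-2; the top layer radiates at T_e = 196.0 K.
Layer-by-layer balance gives σT_s⁴ = (N+1)σT_e⁴, so T_s = 7^¼·196.0 = 318.8 K.

319 K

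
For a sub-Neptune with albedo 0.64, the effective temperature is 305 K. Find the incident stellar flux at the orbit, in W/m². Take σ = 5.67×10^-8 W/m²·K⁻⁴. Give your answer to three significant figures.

5450 W/m²

Invert the energy balance for S: S = 4σT⁴/(1−α).
The emitted flux is σT⁴ = 490.7 W/m².
S = 4·490.7/0.36 = 5452 W/m².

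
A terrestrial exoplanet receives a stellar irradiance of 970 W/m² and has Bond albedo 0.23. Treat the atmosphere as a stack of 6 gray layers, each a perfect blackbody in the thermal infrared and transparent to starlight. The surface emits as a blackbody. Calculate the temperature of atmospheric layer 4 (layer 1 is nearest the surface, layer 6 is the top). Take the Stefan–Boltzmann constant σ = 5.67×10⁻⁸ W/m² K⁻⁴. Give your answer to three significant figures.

315 kelvin

Top-of-atmosphere balance: σT_e⁴ = S(1−α)/4 = 186.7 W/m² → T_e = 239.6 K.
The net upward flux σT_e⁴ is constant between every pair of levels, so T_k⁴ = (N+1−k)T_e⁴.
With k = 4: T_4 = (6+1−4)^¼·239.6 K = 315.3 K.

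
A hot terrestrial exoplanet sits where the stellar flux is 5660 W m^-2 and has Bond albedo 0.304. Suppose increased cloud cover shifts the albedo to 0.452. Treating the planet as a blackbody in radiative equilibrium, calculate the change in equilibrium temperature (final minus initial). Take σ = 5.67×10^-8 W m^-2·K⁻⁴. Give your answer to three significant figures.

-21.1 K

Initial: T₁ = [S(1−0.304)/(4σ)]^(1/4) = 363.0 K.
After:  T₂ = [5660·0.548/(4σ)]^(1/4) = 342.0 K.
ΔT = T₂ − T₁ = -21.06 K.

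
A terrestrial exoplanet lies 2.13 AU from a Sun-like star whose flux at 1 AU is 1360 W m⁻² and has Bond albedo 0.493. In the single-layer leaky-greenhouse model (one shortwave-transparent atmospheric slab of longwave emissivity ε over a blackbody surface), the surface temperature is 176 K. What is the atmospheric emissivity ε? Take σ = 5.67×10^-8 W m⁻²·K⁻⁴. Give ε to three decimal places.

0.603

Flux at the orbit: S = 1360/(2.13)² = 299.8 W m⁻².
First, T_e = [299.8·(1−0.493)/(4σ)]^(1/4) = 160.9 K.
Inverting T_s⁴ = 2T_e⁴/(2−ε): (T_e/T_s)⁴ = 0.6984, so ε = 2(1 − 0.6984) = 0.6032.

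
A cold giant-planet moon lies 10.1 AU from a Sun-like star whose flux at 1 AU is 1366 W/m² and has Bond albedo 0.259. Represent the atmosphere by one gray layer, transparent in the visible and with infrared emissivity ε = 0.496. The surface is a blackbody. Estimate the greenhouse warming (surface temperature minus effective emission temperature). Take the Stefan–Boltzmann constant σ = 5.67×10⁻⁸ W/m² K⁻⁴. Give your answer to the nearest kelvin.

Irradiance scales as 1/d², so S = 1366 W/m² × (1/10.1)² = 13.39 W/m².
At the top of the atmosphere, σT_e⁴ = S(1−α)/4 = 2.481 W/m², giving T_e = 81.33 K.
For a single slab of emissivity ε, T_s⁴ = 2T_e⁴/(2−ε); thus T_s = 81.33·(1.33)^(1/4) = 87.34 K.
T_s − T_e = 87.34 − 81.33 = 6.007 K.

6 K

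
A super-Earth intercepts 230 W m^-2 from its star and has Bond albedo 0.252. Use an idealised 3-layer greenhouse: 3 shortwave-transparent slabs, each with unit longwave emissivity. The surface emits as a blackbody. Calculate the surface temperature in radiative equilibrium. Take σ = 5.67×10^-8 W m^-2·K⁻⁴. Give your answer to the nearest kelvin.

235 K

Top-of-atmosphere balance: σT_e⁴ = S(1−α)/4 = 43.01 W m^-2 → T_e = 166.0 K.
With N = 3 opaque layers, T_s = (N+1)^(1/4)·T_e = 4^(1/4)·166.0 = 234.7 K.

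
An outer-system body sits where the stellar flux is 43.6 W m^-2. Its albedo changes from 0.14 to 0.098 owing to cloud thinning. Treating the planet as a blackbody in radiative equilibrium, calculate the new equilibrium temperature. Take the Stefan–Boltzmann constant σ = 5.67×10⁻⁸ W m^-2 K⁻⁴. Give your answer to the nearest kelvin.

With the new albedo, S(1−α₂)/4 = 9.832 W m^-2, so T₂ = 114.8 K.

115 K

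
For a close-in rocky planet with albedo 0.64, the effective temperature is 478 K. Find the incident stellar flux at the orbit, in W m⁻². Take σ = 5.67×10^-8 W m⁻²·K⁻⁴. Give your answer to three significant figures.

From S(1−α)/4 = σT⁴: S = 4σT⁴/(1−α).
The emitted flux is σT⁴ = 2960 W m⁻².
S = 4·2960/0.36 = 32890 W m⁻².

32900 W m⁻²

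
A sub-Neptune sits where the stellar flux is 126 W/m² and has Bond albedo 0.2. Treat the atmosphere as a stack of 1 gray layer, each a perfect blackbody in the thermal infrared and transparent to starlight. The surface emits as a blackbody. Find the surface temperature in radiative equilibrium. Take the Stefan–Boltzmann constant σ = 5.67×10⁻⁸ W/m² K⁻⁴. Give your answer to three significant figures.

173 K

The effective emission temperature is T_e = [S(1−α)/(4σ)]^¼ = 145.2 K.
For an N-layer opaque stack, T_s⁴ = (N+1)T_e⁴, hence T_s = (2)^(1/4)×145.2 K = 172.7 K.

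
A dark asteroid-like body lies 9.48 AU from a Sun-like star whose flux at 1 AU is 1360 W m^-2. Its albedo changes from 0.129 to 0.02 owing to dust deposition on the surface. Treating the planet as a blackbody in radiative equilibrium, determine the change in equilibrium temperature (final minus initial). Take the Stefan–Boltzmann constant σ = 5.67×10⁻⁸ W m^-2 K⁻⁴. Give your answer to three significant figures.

2.61 K

Flux at the orbit: S = 1360/(9.48)² = 15.13 W m^-2.
Initial: T₁ = [S(1−0.129)/(4σ)]^(1/4) = 87.31 K.
Final:   T₂ = [S(1−0.02)/(4σ)]^(1/4) = 89.92 K.
Change: 89.92 − 87.31 = 2.612 K.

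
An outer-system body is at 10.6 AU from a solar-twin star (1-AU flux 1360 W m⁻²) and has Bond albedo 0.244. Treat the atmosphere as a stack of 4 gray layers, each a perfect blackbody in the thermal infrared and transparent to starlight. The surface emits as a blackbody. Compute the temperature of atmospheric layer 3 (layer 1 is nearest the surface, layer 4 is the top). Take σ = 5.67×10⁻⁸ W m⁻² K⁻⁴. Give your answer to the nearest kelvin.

By the inverse-square law, S = 1360/10.6² = 12.10 W m⁻².
The effective emission temperature is T_e = [S(1−α)/(4σ)]^¼ = 79.70 K.
The net upward flux σT_e⁴ is constant between every pair of levels, so T_k⁴ = (N+1−k)T_e⁴.
With k = 3: T_3 = (4+1−3)^¼·79.70 K = 94.78 K.

95 kelvin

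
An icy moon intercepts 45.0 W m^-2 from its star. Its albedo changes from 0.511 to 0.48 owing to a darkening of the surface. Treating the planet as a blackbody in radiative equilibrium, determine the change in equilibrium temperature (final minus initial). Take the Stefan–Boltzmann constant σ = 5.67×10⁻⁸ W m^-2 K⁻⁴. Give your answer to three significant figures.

Before: T₁ = [45.00·0.489/(4σ)]^(1/4) = 99.25 K.
Final:   T₂ = [S(1−0.48)/(4σ)]^(1/4) = 100.8 K.
ΔT = T₂ − T₁ = 1.537 K.

1.54 kelvin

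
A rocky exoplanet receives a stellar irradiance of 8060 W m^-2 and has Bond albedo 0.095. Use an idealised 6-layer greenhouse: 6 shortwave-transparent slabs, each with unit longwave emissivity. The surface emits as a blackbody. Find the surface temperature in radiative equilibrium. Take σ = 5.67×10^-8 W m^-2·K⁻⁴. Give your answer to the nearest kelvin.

689 kelvin

The effective emission temperature is T_e = [S(1−α)/(4σ)]^¼ = 423.5 K.
Layer-by-layer balance gives σT_s⁴ = (N+1)σT_e⁴, so T_s = 7^¼·423.5 = 688.8 K.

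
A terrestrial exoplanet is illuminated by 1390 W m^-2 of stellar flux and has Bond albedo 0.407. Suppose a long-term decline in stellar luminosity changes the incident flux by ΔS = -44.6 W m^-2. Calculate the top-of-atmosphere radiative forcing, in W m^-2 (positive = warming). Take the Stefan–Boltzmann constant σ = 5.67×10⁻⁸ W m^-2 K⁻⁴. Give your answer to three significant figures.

-6.61 W m^-2

Only a fraction (1−α) is absorbed and it's spread over 4πR², so ΔF = (1−α)ΔS/4 = -6.612 W m^-2.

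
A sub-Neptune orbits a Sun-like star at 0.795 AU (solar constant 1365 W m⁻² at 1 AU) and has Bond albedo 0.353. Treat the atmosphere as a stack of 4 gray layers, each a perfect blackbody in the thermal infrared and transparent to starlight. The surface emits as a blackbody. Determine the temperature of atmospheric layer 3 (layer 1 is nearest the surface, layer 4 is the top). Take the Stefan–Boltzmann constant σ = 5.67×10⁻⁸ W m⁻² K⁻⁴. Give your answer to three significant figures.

333 K

Irradiance scales as 1/d², so S = 1365 W m⁻² × (1/0.795)² = 2160 W m⁻².
OLR = S(1−α)/4 = 349.3 W m⁻²; the top layer radiates at T_e = 280.2 K.
The net upward flux σT_e⁴ is constant between every pair of levels, so T_k⁴ = (N+1−k)T_e⁴.
T_3 = (2)^(1/4)·280.2 = 333.2 K.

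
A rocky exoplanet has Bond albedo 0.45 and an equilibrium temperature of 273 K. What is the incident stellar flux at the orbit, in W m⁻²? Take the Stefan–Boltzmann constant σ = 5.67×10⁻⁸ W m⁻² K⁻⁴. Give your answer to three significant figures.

2290 W m⁻²

Invert the energy balance for S: S = 4σT⁴/(1−α).
σT⁴ = 5.67×10⁻⁸·(273)⁴ = 314.9 W m⁻².
S = 4·314.9/0.55 = 2291 W m⁻².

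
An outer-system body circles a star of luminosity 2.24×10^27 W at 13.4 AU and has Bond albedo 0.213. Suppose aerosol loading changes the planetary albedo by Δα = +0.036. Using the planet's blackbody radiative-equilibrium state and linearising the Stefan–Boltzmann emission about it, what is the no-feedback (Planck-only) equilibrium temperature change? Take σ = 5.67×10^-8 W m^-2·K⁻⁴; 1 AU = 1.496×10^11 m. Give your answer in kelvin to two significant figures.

d = 13.4 × 1.496×10^11 m = 2.005×10^12 m.
Flux at the orbit: S = L/(4πd²) = 2.24×10^27/(4π·(2.00×10^12)²) = 44.36 W m^-2.
The baseline emission temperature is T_e = 111.4 K.
ΔF = −(S/4)Δα = −(44.36/4)×(+0.036) = -0.3992 W m^-2.
Linearising σT⁴ gives d(σT⁴)/dT = 4σT_e³ = 0.3134 W m^-2 per K.
So ΔT₀ = -0.3992/0.3134 = -1.27 K.

-1.3 K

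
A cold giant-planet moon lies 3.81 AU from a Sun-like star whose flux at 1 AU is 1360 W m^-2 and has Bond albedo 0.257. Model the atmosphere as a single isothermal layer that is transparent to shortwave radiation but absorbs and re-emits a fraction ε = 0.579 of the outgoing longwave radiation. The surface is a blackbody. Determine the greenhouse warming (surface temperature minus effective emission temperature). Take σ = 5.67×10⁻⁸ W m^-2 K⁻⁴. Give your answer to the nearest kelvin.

12 kelvin

Flux at the orbit: S = 1360/(3.81)² = 93.69 W m^-2.
Effective emission temperature (TOA balance): σT_e⁴ = S(1−α)/4 = 17.40 W m^-2 → T_e = 132.4 K.
For a single slab of emissivity ε, T_s⁴ = 2T_e⁴/(2−ε); thus T_s = 132.4·(1.407)^(1/4) = 144.2 K.
The atmosphere warms the surface by 11.81 K.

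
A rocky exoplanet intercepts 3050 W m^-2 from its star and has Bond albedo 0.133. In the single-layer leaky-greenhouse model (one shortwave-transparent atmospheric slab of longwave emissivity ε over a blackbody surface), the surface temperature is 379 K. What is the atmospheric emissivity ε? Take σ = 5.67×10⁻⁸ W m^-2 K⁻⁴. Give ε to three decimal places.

0.870

TOA balance gives T_e = 328.6 K.
T_s⁴ = T_e⁴·2/(2−ε) → ε = 2 − 2(T_e/T_s)⁴ = 2 − 2·(328.6/379)⁴ = 0.8698.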